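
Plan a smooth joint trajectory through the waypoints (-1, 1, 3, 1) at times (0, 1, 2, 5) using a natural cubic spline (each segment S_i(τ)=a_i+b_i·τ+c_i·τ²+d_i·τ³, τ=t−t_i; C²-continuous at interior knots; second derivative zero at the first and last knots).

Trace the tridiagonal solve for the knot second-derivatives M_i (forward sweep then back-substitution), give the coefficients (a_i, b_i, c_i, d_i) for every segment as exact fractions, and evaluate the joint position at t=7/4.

  seg 0: a=-1 b=178/93 c=0 d=8/93
  seg 1: a=1 b=202/93 c=8/31 d=-40/93
  seg 2: a=3 b=130/93 c=-32/31 d=32/279
S(7/4) = 643/248

Δ: Δ0=2, Δ1=2, Δ2=-2/3
row 1: diag=4, rhs=0; c'=1/4, d'=0
row 2: denom=8−1·1/4=31/4; d'=(-16−1·0)/(31/4)=-64/31
back: M2=-64/31
back: M1=0−1/4·-64/31=16/31
M: M0=0, M1=16/31, M2=-64/31, M3=0
seg 0: a=-1, c=M0/2=0, d=(M1−M0)/(6·1)=8/93, b=Δ0−h0·(2M0+M1)/6=178/93
seg 1: a=1, c=M1/2=8/31, d=(M2−M1)/(6·1)=-40/93, b=Δ1−h1·(2M1+M2)/6=202/93
seg 2: a=3, c=M2/2=-32/31, d=(M3−M2)/(6·3)=32/279, b=Δ2−h2·(2M2+M3)/6=130/93
t_q=7/4 → seg 1, τ=3/4; S=1+202/93·τ+8/31·τ²+-40/93·τ³=643/248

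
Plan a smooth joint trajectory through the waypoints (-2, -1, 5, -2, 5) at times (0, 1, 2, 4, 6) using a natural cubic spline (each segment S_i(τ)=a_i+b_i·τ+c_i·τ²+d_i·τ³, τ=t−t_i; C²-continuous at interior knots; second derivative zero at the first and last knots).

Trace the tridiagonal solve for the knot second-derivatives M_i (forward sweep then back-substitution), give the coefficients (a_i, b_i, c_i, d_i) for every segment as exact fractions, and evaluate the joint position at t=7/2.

  seg 0: a=-2 b=-71/84 c=0 d=155/84
  seg 1: a=-1 b=197/42 c=155/28 d=-355/84
  seg 2: a=5 b=37/12 c=-50/7 d=647/336
  seg 3: a=-2 b=-50/21 c=247/56 d=-247/336
S(7/2) = 47/896

Δ: Δ0=1, Δ1=6, Δ2=-7/2, Δ3=7/2
row 1: diag=4, rhs=30; c'=1/4, d'=15/2
row 2: denom=6−1·1/4=23/4; d'=(-57−1·15/2)/(23/4)=-258/23
row 3: denom=8−2·8/23=168/23; d'=(42−2·-258/23)/(168/23)=247/28
back: M3=247/28
back: M2=-258/23−8/23·247/28=-100/7
back: M1=15/2−1/4·-100/7=155/14
M: M0=0, M1=155/14, M2=-100/7, M3=247/28, M4=0
seg 0: a=-2, c=M0/2=0, d=(M1−M0)/(6·1)=155/84, b=Δ0−h0·(2M0+M1)/6=-71/84
seg 1: a=-1, c=M1/2=155/28, d=(M2−M1)/(6·1)=-355/84, b=Δ1−h1·(2M1+M2)/6=197/42
seg 2: a=5, c=M2/2=-50/7, d=(M3−M2)/(6·2)=647/336, b=Δ2−h2·(2M2+M3)/6=37/12
seg 3: a=-2, c=M3/2=247/56, d=(M4−M3)/(6·2)=-247/336, b=Δ3−h3·(2M3+M4)/6=-50/21
t_q=7/2 → seg 2, τ=3/2; S=5+37/12·τ+-50/7·τ²+647/336·τ³=47/896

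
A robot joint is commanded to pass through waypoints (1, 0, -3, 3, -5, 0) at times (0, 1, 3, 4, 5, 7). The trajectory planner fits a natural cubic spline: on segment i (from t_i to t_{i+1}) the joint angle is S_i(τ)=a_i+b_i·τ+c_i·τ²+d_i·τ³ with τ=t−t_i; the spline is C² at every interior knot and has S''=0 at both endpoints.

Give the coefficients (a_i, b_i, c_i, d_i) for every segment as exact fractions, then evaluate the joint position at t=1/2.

Δ: Δ0=-1, Δ1=-3/2, Δ2=6, Δ3=-8, Δ4=5/2
row 1: diag=6, rhs=-3; c'=1/3, d'=-1/2
row 2: denom=6−2·1/3=16/3; d'=(45−2·-1/2)/(16/3)=69/8
row 3: denom=4−1·3/16=61/16; d'=(-84−1·69/8)/(61/16)=-1482/61
row 4: denom=6−1·16/61=350/61; d'=(63−1·-1482/61)/(350/61)=213/14
back: M4=213/14
back: M3=-1482/61−16/61·213/14=-198/7
back: M2=69/8−3/16·-198/7=195/14
back: M1=-1/2−1/3·195/14=-36/7
M: M0=0, M1=-36/7, M2=195/14, M3=-198/7, M4=213/14, M5=0
seg 0: a=1, c=M0/2=0, d=(M1−M0)/(6·1)=-6/7, b=Δ0−h0·(2M0+M1)/6=-1/7
seg 1: a=0, c=M1/2=-18/7, d=(M2−M1)/(6·2)=89/56, b=Δ1−h1·(2M1+M2)/6=-19/7
seg 2: a=-3, c=M2/2=195/28, d=(M3−M2)/(6·1)=-197/28, b=Δ2−h2·(2M2+M3)/6=85/14
seg 3: a=3, c=M3/2=-99/7, d=(M4−M3)/(6·1)=29/4, b=Δ3−h3·(2M3+M4)/6=-31/28
seg 4: a=-5, c=M4/2=213/28, d=(M5−M4)/(6·2)=-71/56, b=Δ4−h4·(2M4+M5)/6=-107/14
t_q=1/2 → seg 0, τ=1/2; S=1+-1/7·τ+0·τ²+-6/7·τ³=23/28

  seg 0: a=1 b=-1/7 c=0 d=-6/7
  seg 1: a=0 b=-19/7 c=-18/7 d=89/56
  seg 2: a=-3 b=85/14 c=195/28 d=-197/28
  seg 3: a=3 b=-31/28 c=-99/7 d=29/4
  seg 4: a=-5 b=-107/14 c=213/28 d=-71/56
S(1/2) = 23/28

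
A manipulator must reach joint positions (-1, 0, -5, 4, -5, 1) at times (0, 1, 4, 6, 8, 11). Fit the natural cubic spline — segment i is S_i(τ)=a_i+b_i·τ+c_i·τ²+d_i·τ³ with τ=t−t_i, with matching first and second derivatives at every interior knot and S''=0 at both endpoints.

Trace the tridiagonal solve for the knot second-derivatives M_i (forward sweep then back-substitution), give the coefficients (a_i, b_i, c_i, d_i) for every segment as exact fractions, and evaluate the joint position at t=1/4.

  seg 0: a=-1 b=2255/1269 c=0 d=-986/1269
  seg 1: a=0 b=-703/1269 c=-986/423 d=7462/11421
  seg 2: a=-5 b=3935/1269 c=4504/1269 d=-14465/10152
  seg 3: a=4 b=169/846 c=-25379/5076 d=13451/10152
  seg 4: a=-5 b=-4949/1269 c=7487/2538 d=-7487/22842
S(1/4) = -7687/13536

Δ: Δ0=1, Δ1=-5/3, Δ2=9/2, Δ3=-9/2, Δ4=2
row 1: diag=8, rhs=-16; c'=3/8, d'=-2
row 2: denom=10−3·3/8=71/8; d'=(37−3·-2)/(71/8)=344/71
row 3: denom=8−2·16/71=536/71; d'=(-54−2·344/71)/(536/71)=-2261/268
row 4: denom=10−2·71/268=1269/134; d'=(39−2·-2261/268)/(1269/134)=7487/1269
back: M4=7487/1269
back: M3=-2261/268−71/268·7487/1269=-25379/2538
back: M2=344/71−16/71·-25379/2538=9008/1269
back: M1=-2−3/8·9008/1269=-1972/423
M: M0=0, M1=-1972/423, M2=9008/1269, M3=-25379/2538, M4=7487/1269, M5=0
seg 0: a=-1, c=M0/2=0, d=(M1−M0)/(6·1)=-986/1269, b=Δ0−h0·(2M0+M1)/6=2255/1269
seg 1: a=0, c=M1/2=-986/423, d=(M2−M1)/(6·3)=7462/11421, b=Δ1−h1·(2M1+M2)/6=-703/1269
seg 2: a=-5, c=M2/2=4504/1269, d=(M3−M2)/(6·2)=-14465/10152, b=Δ2−h2·(2M2+M3)/6=3935/1269
seg 3: a=4, c=M3/2=-25379/5076, d=(M4−M3)/(6·2)=13451/10152, b=Δ3−h3·(2M3+M4)/6=169/846
seg 4: a=-5, c=M4/2=7487/2538, d=(M5−M4)/(6·3)=-7487/22842, b=Δ4−h4·(2M4+M5)/6=-4949/1269
t_q=1/4 → seg 0, τ=1/4; S=-1+2255/1269·τ+0·τ²+-986/1269·τ³=-7687/13536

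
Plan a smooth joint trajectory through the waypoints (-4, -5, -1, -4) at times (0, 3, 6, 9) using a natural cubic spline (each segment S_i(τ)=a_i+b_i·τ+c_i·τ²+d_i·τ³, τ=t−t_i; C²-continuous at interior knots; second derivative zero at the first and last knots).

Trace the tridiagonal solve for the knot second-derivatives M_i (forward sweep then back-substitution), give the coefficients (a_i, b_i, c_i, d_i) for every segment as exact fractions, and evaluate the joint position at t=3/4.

  seg 0: a=-4 b=-14/15 c=0 d=1/15
  seg 1: a=-5 b=13/15 c=3/5 d=-4/27
  seg 2: a=-1 b=7/15 c=-11/15 d=11/135
S(3/4) = -299/64

Δ: Δ0=-1/3, Δ1=4/3, Δ2=-1
row 1: diag=12, rhs=10; c'=1/4, d'=5/6
row 2: denom=12−3·1/4=45/4; d'=(-14−3·5/6)/(45/4)=-22/15
back: M2=-22/15
back: M1=5/6−1/4·-22/15=6/5
M: M0=0, M1=6/5, M2=-22/15, M3=0
seg 0: a=-4, c=M0/2=0, d=(M1−M0)/(6·3)=1/15, b=Δ0−h0·(2M0+M1)/6=-14/15
seg 1: a=-5, c=M1/2=3/5, d=(M2−M1)/(6·3)=-4/27, b=Δ1−h1·(2M1+M2)/6=13/15
seg 2: a=-1, c=M2/2=-11/15, d=(M3−M2)/(6·3)=11/135, b=Δ2−h2·(2M2+M3)/6=7/15
t_q=3/4 → seg 0, τ=3/4; S=-4+-14/15·τ+0·τ²+1/15·τ³=-299/64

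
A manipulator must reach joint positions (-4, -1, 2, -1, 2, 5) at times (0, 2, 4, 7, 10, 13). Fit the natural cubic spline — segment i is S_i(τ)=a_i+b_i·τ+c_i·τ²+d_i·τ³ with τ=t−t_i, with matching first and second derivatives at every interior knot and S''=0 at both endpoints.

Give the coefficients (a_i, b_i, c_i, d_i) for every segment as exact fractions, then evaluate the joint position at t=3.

Δ: Δ0=3/2, Δ1=3/2, Δ2=-1, Δ3=1, Δ4=1
row 1: diag=8, rhs=0; c'=1/4, d'=0
row 2: denom=10−2·1/4=19/2; d'=(-15−2·0)/(19/2)=-30/19
row 3: denom=12−3·6/19=210/19; d'=(12−3·-30/19)/(210/19)=53/35
row 4: denom=12−3·19/70=783/70; d'=(0−3·53/35)/(783/70)=-106/261
back: M4=-106/261
back: M3=53/35−19/70·-106/261=424/261
back: M2=-30/19−6/19·424/261=-182/87
back: M1=0−1/4·-182/87=91/174
M: M0=0, M1=91/174, M2=-182/87, M3=424/261, M4=-106/261, M5=0
seg 0: a=-4, c=M0/2=0, d=(M1−M0)/(6·2)=91/2088, b=Δ0−h0·(2M0+M1)/6=346/261
seg 1: a=-1, c=M1/2=91/348, d=(M2−M1)/(6·2)=-455/2088, b=Δ1−h1·(2M1+M2)/6=965/522
seg 2: a=2, c=M2/2=-91/87, d=(M3−M2)/(6·3)=485/2349, b=Δ2−h2·(2M2+M3)/6=73/261
seg 3: a=-1, c=M3/2=212/261, d=(M4−M3)/(6·3)=-265/2349, b=Δ3−h3·(2M3+M4)/6=-110/261
seg 4: a=2, c=M4/2=-53/261, d=(M5−M4)/(6·3)=53/2349, b=Δ4−h4·(2M4+M5)/6=367/261
t_q=3 → seg 1, τ=1; S=-1+965/522·τ+91/348·τ²+-455/2088·τ³=207/232

  seg 0: a=-4 b=346/261 c=0 d=91/2088
  seg 1: a=-1 b=965/522 c=91/348 d=-455/2088
  seg 2: a=2 b=73/261 c=-91/87 d=485/2349
  seg 3: a=-1 b=-110/261 c=212/261 d=-265/2349
  seg 4: a=2 b=367/261 c=-53/261 d=53/2349
S(3) = 207/232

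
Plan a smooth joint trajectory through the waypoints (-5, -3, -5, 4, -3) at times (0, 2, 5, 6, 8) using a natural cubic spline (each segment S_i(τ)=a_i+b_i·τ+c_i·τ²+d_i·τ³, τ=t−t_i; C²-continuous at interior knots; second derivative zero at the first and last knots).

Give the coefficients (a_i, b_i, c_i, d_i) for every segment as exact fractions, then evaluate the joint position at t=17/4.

  seg 0: a=-5 b=2987/1248 c=0 d=-1739/4992
  seg 1: a=-3 b=-1115/624 c=-1739/832 d=473/576
  seg 2: a=-5 b=19579/2496 c=2205/416 d=-10345/2496
  seg 3: a=4 b=3751/624 c=-5935/832 d=5935/4992
S(17/4) = -439191/53248

Δ: Δ0=1, Δ1=-2/3, Δ2=9, Δ3=-7/2
row 1: diag=10, rhs=-10; c'=3/10, d'=-1
row 2: denom=8−3·3/10=71/10; d'=(58−3·-1)/(71/10)=610/71
row 3: denom=6−1·10/71=416/71; d'=(-75−1·610/71)/(416/71)=-5935/416
back: M3=-5935/416
back: M2=610/71−10/71·-5935/416=2205/208
back: M1=-1−3/10·2205/208=-1739/416
M: M0=0, M1=-1739/416, M2=2205/208, M3=-5935/416, M4=0
seg 0: a=-5, c=M0/2=0, d=(M1−M0)/(6·2)=-1739/4992, b=Δ0−h0·(2M0+M1)/6=2987/1248
seg 1: a=-3, c=M1/2=-1739/832, d=(M2−M1)/(6·3)=473/576, b=Δ1−h1·(2M1+M2)/6=-1115/624
seg 2: a=-5, c=M2/2=2205/416, d=(M3−M2)/(6·1)=-10345/2496, b=Δ2−h2·(2M2+M3)/6=19579/2496
seg 3: a=4, c=M3/2=-5935/832, d=(M4−M3)/(6·2)=5935/4992, b=Δ3−h3·(2M3+M4)/6=3751/624
t_q=17/4 → seg 1, τ=9/4; S=-3+-1115/624·τ+-1739/832·τ²+473/576·τ³=-439191/53248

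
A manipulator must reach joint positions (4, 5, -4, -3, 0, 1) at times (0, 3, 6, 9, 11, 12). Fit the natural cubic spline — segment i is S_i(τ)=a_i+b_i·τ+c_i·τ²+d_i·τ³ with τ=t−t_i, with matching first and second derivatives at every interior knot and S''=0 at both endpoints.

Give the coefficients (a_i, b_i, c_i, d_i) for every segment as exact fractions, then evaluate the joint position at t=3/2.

  seg 0: a=4 b=829/576 c=0 d=-637/5184
  seg 1: a=5 b=-541/288 c=-637/576 d=1265/5184
  seg 2: a=-4 b=-1109/576 c=157/144 d=-583/5184
  seg 3: a=-3 b=455/288 c=5/64 d=-17/288
  seg 4: a=0 b=341/288 c=-53/192 d=53/576
S(3/2) = 2941/512

Δ: Δ0=1/3, Δ1=-3, Δ2=1/3, Δ3=3/2, Δ4=1
row 1: diag=12, rhs=-20; c'=1/4, d'=-5/3
row 2: denom=12−3·1/4=45/4; d'=(20−3·-5/3)/(45/4)=20/9
row 3: denom=10−3·4/15=46/5; d'=(7−3·20/9)/(46/5)=5/138
row 4: denom=6−2·5/23=128/23; d'=(-3−2·5/138)/(128/23)=-53/96
back: M4=-53/96
back: M3=5/138−5/23·-53/96=5/32
back: M2=20/9−4/15·5/32=157/72
back: M1=-5/3−1/4·157/72=-637/288
M: M0=0, M1=-637/288, M2=157/72, M3=5/32, M4=-53/96, M5=0
seg 0: a=4, c=M0/2=0, d=(M1−M0)/(6·3)=-637/5184, b=Δ0−h0·(2M0+M1)/6=829/576
seg 1: a=5, c=M1/2=-637/576, d=(M2−M1)/(6·3)=1265/5184, b=Δ1−h1·(2M1+M2)/6=-541/288
seg 2: a=-4, c=M2/2=157/144, d=(M3−M2)/(6·3)=-583/5184, b=Δ2−h2·(2M2+M3)/6=-1109/576
seg 3: a=-3, c=M3/2=5/64, d=(M4−M3)/(6·2)=-17/288, b=Δ3−h3·(2M3+M4)/6=455/288
seg 4: a=0, c=M4/2=-53/192, d=(M5−M4)/(6·1)=53/576, b=Δ4−h4·(2M4+M5)/6=341/288
t_q=3/2 → seg 0, τ=3/2; S=4+829/576·τ+0·τ²+-637/5184·τ³=2941/512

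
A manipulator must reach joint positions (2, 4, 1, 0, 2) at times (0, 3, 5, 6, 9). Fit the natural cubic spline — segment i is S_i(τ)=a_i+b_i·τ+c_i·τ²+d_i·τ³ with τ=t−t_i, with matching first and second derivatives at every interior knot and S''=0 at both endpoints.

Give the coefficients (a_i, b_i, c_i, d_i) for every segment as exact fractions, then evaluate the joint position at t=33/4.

  seg 0: a=2 b=1223/876 c=0 d=-71/876
  seg 1: a=4 b=-347/438 c=-213/292 d=329/1752
  seg 2: a=1 b=-319/219 c=29/73 d=13/219
  seg 3: a=0 b=-106/219 c=42/73 d=-14/219
S(33/4) = 2559/2336

Δ: Δ0=2/3, Δ1=-3/2, Δ2=-1, Δ3=2/3
row 1: diag=10, rhs=-13; c'=1/5, d'=-13/10
row 2: denom=6−2·1/5=28/5; d'=(3−2·-13/10)/(28/5)=1
row 3: denom=8−1·5/28=219/28; d'=(10−1·1)/(219/28)=84/73
back: M3=84/73
back: M2=1−5/28·84/73=58/73
back: M1=-13/10−1/5·58/73=-213/146
M: M0=0, M1=-213/146, M2=58/73, M3=84/73, M4=0
seg 0: a=2, c=M0/2=0, d=(M1−M0)/(6·3)=-71/876, b=Δ0−h0·(2M0+M1)/6=1223/876
seg 1: a=4, c=M1/2=-213/292, d=(M2−M1)/(6·2)=329/1752, b=Δ1−h1·(2M1+M2)/6=-347/438
seg 2: a=1, c=M2/2=29/73, d=(M3−M2)/(6·1)=13/219, b=Δ2−h2·(2M2+M3)/6=-319/219
seg 3: a=0, c=M3/2=42/73, d=(M4−M3)/(6·3)=-14/219, b=Δ3−h3·(2M3+M4)/6=-106/219
t_q=33/4 → seg 3, τ=9/4; S=0+-106/219·τ+42/73·τ²+-14/219·τ³=2559/2336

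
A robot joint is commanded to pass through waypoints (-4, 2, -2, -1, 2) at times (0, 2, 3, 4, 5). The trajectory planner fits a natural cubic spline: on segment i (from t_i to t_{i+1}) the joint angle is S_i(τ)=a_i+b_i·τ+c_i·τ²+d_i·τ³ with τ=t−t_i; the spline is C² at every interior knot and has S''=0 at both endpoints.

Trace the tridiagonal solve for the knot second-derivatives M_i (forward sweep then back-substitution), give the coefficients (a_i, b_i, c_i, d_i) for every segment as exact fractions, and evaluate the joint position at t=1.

  seg 0: a=-4 b=252/43 c=0 d=-123/172
  seg 1: a=2 b=-117/43 c=-369/86 d=259/86
  seg 2: a=-2 b=-195/86 c=204/43 d=-127/86
  seg 3: a=-1 b=120/43 c=27/86 d=-9/86
S(1) = 197/172

Δ: Δ0=3, Δ1=-4, Δ2=1, Δ3=3
row 1: diag=6, rhs=-42; c'=1/6, d'=-7
row 2: denom=4−1·1/6=23/6; d'=(30−1·-7)/(23/6)=222/23
row 3: denom=4−1·6/23=86/23; d'=(12−1·222/23)/(86/23)=27/43
back: M3=27/43
back: M2=222/23−6/23·27/43=408/43
back: M1=-7−1/6·408/43=-369/43
M: M0=0, M1=-369/43, M2=408/43, M3=27/43, M4=0
seg 0: a=-4, c=M0/2=0, d=(M1−M0)/(6·2)=-123/172, b=Δ0−h0·(2M0+M1)/6=252/43
seg 1: a=2, c=M1/2=-369/86, d=(M2−M1)/(6·1)=259/86, b=Δ1−h1·(2M1+M2)/6=-117/43
seg 2: a=-2, c=M2/2=204/43, d=(M3−M2)/(6·1)=-127/86, b=Δ2−h2·(2M2+M3)/6=-195/86
seg 3: a=-1, c=M3/2=27/86, d=(M4−M3)/(6·1)=-9/86, b=Δ3−h3·(2M3+M4)/6=120/43
t_q=1 → seg 0, τ=1; S=-4+252/43·τ+0·τ²+-123/172·τ³=197/172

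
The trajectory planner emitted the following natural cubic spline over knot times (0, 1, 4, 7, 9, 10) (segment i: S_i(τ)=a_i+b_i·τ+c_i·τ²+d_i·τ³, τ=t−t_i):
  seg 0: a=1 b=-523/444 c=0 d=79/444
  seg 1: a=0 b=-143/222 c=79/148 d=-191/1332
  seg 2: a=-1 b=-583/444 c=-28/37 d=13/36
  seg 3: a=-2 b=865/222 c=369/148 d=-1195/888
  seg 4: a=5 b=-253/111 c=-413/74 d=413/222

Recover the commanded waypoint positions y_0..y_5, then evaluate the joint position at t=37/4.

y_0 = S_0(0) = a_0 = 1
y_1 = S_1(0) = a_1 = 0
y_2 = S_2(0) = a_2 = -1
y_3 = S_3(0) = a_3 = -2
y_4 = S_4(0) = a_4 = 5
y_5 = S_4(1) = -1
t_q=37/4 is in segment 4 (τ=1/4); S_4(τ)=19467/4736

y_0=1 y_1=0 y_2=-1 y_3=-2 y_4=5 y_5=-1
S(37/4) = 19467/4736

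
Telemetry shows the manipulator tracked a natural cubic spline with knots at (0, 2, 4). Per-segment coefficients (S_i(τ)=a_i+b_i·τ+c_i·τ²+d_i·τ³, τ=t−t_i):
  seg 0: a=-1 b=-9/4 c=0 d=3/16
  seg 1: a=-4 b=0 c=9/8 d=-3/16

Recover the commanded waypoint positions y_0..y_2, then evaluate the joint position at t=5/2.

y_0 = S_0(0) = a_0 = -1
y_1 = S_1(0) = a_1 = -4
y_2 = S_1(2) = -1
t_q=5/2 is in segment 1 (τ=1/2); S_1(τ)=-479/128

y_0=-1 y_1=-4 y_2=-1
S(5/2) = -479/128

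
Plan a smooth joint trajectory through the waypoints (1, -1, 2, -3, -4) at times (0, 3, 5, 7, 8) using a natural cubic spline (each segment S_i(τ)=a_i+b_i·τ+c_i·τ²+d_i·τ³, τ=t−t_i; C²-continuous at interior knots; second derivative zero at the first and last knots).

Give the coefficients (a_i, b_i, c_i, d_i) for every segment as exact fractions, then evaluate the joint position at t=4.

Δ: Δ0=-2/3, Δ1=3/2, Δ2=-5/2, Δ3=-1
row 1: diag=10, rhs=13; c'=1/5, d'=13/10
row 2: denom=8−2·1/5=38/5; d'=(-24−2·13/10)/(38/5)=-7/2
row 3: denom=6−2·5/19=104/19; d'=(9−2·-7/2)/(104/19)=38/13
back: M3=38/13
back: M2=-7/2−5/19·38/13=-111/26
back: M1=13/10−1/5·-111/26=28/13
M: M0=0, M1=28/13, M2=-111/26, M3=38/13, M4=0
seg 0: a=1, c=M0/2=0, d=(M1−M0)/(6·3)=14/117, b=Δ0−h0·(2M0+M1)/6=-68/39
seg 1: a=-1, c=M1/2=14/13, d=(M2−M1)/(6·2)=-167/312, b=Δ1−h1·(2M1+M2)/6=58/39
seg 2: a=2, c=M2/2=-111/52, d=(M3−M2)/(6·2)=187/312, b=Δ2−h2·(2M2+M3)/6=-49/78
seg 3: a=-3, c=M3/2=19/13, d=(M4−M3)/(6·1)=-19/39, b=Δ3−h3·(2M3+M4)/6=-77/39
t_q=4 → seg 1, τ=1; S=-1+58/39·τ+14/13·τ²+-167/312·τ³=107/104

  seg 0: a=1 b=-68/39 c=0 d=14/117
  seg 1: a=-1 b=58/39 c=14/13 d=-167/312
  seg 2: a=2 b=-49/78 c=-111/52 d=187/312
  seg 3: a=-3 b=-77/39 c=19/13 d=-19/39
S(4) = 107/104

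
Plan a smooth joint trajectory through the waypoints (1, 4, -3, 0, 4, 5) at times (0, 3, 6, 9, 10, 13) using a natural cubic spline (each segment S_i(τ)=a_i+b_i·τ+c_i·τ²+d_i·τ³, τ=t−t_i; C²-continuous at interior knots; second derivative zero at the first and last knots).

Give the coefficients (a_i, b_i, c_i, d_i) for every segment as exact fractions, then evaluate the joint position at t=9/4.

  seg 0: a=1 b=1736/849 c=0 d=-887/7641
  seg 1: a=4 b=-925/849 c=-887/849 d=535/2547
  seg 2: a=-3 b=-1432/849 c=718/849 d=127/7641
  seg 3: a=0 b=3257/849 c=845/849 d=-706/849
  seg 4: a=4 b=943/283 c=-1273/849 d=1273/7641
S(9/4) = 77491/18112

Δ: Δ0=1, Δ1=-7/3, Δ2=1, Δ3=4, Δ4=1/3
row 1: diag=12, rhs=-20; c'=1/4, d'=-5/3
row 2: denom=12−3·1/4=45/4; d'=(20−3·-5/3)/(45/4)=20/9
row 3: denom=8−3·4/15=36/5; d'=(18−3·20/9)/(36/5)=85/54
row 4: denom=8−1·5/36=283/36; d'=(-22−1·85/54)/(283/36)=-2546/849
back: M4=-2546/849
back: M3=85/54−5/36·-2546/849=1690/849
back: M2=20/9−4/15·1690/849=1436/849
back: M1=-5/3−1/4·1436/849=-1774/849
M: M0=0, M1=-1774/849, M2=1436/849, M3=1690/849, M4=-2546/849, M5=0
seg 0: a=1, c=M0/2=0, d=(M1−M0)/(6·3)=-887/7641, b=Δ0−h0·(2M0+M1)/6=1736/849
seg 1: a=4, c=M1/2=-887/849, d=(M2−M1)/(6·3)=535/2547, b=Δ1−h1·(2M1+M2)/6=-925/849
seg 2: a=-3, c=M2/2=718/849, d=(M3−M2)/(6·3)=127/7641, b=Δ2−h2·(2M2+M3)/6=-1432/849
seg 3: a=0, c=M3/2=845/849, d=(M4−M3)/(6·1)=-706/849, b=Δ3−h3·(2M3+M4)/6=3257/849
seg 4: a=4, c=M4/2=-1273/849, d=(M5−M4)/(6·3)=1273/7641, b=Δ4−h4·(2M4+M5)/6=943/283
t_q=9/4 → seg 0, τ=9/4; S=1+1736/849·τ+0·τ²+-887/7641·τ³=77491/18112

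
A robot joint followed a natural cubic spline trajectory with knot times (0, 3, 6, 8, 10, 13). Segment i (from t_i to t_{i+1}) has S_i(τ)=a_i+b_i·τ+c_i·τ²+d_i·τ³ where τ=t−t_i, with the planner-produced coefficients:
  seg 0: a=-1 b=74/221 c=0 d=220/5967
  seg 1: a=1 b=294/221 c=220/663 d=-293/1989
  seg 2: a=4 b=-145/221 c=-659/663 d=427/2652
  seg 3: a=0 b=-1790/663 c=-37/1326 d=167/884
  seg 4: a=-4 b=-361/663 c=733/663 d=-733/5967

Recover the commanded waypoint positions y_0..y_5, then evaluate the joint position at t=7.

y_0 = S_0(0) = a_0 = -1
y_1 = S_1(0) = a_1 = 1
y_2 = S_2(0) = a_2 = 4
y_3 = S_3(0) = a_3 = 0
y_4 = S_4(0) = a_4 = -4
y_5 = S_4(3) = 1
t_q=7 is in segment 2 (τ=1); S_2(τ)=6659/2652

y_0=-1 y_1=1 y_2=4 y_3=0 y_4=-4 y_5=1
S(7) = 6659/2652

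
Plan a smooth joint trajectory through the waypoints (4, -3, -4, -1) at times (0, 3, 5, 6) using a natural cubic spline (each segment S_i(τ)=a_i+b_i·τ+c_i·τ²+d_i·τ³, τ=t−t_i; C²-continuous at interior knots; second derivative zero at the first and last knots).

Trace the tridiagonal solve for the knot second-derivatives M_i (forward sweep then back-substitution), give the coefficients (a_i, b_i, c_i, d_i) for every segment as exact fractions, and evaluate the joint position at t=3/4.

Δ: Δ0=-7/3, Δ1=-1/2, Δ2=3
row 1: diag=10, rhs=11; c'=1/5, d'=11/10
row 2: denom=6−2·1/5=28/5; d'=(21−2·11/10)/(28/5)=47/14
back: M2=47/14
back: M1=11/10−1/5·47/14=3/7
M: M0=0, M1=3/7, M2=47/14, M3=0
seg 0: a=4, c=M0/2=0, d=(M1−M0)/(6·3)=1/42, b=Δ0−h0·(2M0+M1)/6=-107/42
seg 1: a=-3, c=M1/2=3/14, d=(M2−M1)/(6·2)=41/168, b=Δ1−h1·(2M1+M2)/6=-40/21
seg 2: a=-4, c=M2/2=47/28, d=(M3−M2)/(6·1)=-47/84, b=Δ2−h2·(2M2+M3)/6=79/42
t_q=3/4 → seg 0, τ=3/4; S=4+-107/42·τ+0·τ²+1/42·τ³=1881/896

  seg 0: a=4 b=-107/42 c=0 d=1/42
  seg 1: a=-3 b=-40/21 c=3/14 d=41/168
  seg 2: a=-4 b=79/42 c=47/28 d=-47/84
S(3/4) = 1881/896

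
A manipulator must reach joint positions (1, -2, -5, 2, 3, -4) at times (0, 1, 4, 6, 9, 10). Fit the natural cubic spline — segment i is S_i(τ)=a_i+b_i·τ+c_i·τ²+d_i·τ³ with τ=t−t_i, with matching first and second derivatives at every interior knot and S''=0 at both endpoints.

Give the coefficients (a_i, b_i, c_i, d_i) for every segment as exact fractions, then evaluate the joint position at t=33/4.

Δ: Δ0=-3, Δ1=-1, Δ2=7/2, Δ3=1/3, Δ4=-7
row 1: diag=8, rhs=12; c'=3/8, d'=3/2
row 2: denom=10−3·3/8=71/8; d'=(27−3·3/2)/(71/8)=180/71
row 3: denom=10−2·16/71=678/71; d'=(-19−2·180/71)/(678/71)=-1709/678
row 4: denom=8−3·71/226=1595/226; d'=(-44−3·-1709/678)/(1595/226)=-1647/319
back: M4=-1647/319
back: M3=-1709/678−71/226·-1647/319=-860/957
back: M2=180/71−16/71·-860/957=2620/957
back: M1=3/2−3/8·2620/957=151/319
M: M0=0, M1=151/319, M2=2620/957, M3=-860/957, M4=-1647/319, M5=0
seg 0: a=1, c=M0/2=0, d=(M1−M0)/(6·1)=151/1914, b=Δ0−h0·(2M0+M1)/6=-5893/1914
seg 1: a=-2, c=M1/2=151/638, d=(M2−M1)/(6·3)=197/1566, b=Δ1−h1·(2M1+M2)/6=-2720/957
seg 2: a=-5, c=M2/2=1310/957, d=(M3−M2)/(6·2)=-10/33, b=Δ2−h2·(2M2+M3)/6=3779/1914
seg 3: a=2, c=M3/2=-430/957, d=(M4−M3)/(6·3)=-371/1566, b=Δ3−h3·(2M3+M4)/6=2433/638
seg 4: a=3, c=M4/2=-1647/638, d=(M5−M4)/(6·1)=549/638, b=Δ4−h4·(2M4+M5)/6=-1684/319
t_q=33/4 → seg 3, τ=9/4; S=2+2433/638·τ+-430/957·τ²+-371/1566·τ³=228949/40832

  seg 0: a=1 b=-5893/1914 c=0 d=151/1914
  seg 1: a=-2 b=-2720/957 c=151/638 d=197/1566
  seg 2: a=-5 b=3779/1914 c=1310/957 d=-10/33
  seg 3: a=2 b=2433/638 c=-430/957 d=-371/1566
  seg 4: a=3 b=-1684/319 c=-1647/638 d=549/638
S(33/4) = 228949/40832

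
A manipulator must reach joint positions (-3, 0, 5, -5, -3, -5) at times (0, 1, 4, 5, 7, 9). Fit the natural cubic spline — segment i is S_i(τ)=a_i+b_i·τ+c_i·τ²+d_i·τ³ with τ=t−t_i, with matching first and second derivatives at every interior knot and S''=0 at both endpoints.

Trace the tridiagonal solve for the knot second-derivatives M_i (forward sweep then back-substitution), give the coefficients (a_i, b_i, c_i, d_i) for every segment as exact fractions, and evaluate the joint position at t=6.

  seg 0: a=-3 b=4283/1767 c=0 d=1018/1767
  seg 1: a=0 b=7337/1767 c=1018/589 d=-502/589
  seg 2: a=5 b=-15001/1767 c=-3500/589 d=7831/1767
  seg 3: a=-5 b=-12508/1767 c=4331/589 d=-11711/7068
  seg 4: a=-3 b=4331/1767 c=-3049/1178 d=3049/7068
S(6) = -15037/2356

Δ: Δ0=3, Δ1=5/3, Δ2=-10, Δ3=1, Δ4=-1
row 1: diag=8, rhs=-8; c'=3/8, d'=-1
row 2: denom=8−3·3/8=55/8; d'=(-70−3·-1)/(55/8)=-536/55
row 3: denom=6−1·8/55=322/55; d'=(66−1·-536/55)/(322/55)=2083/161
row 4: denom=8−2·55/161=1178/161; d'=(-12−2·2083/161)/(1178/161)=-3049/589
back: M4=-3049/589
back: M3=2083/161−55/161·-3049/589=8662/589
back: M2=-536/55−8/55·8662/589=-7000/589
back: M1=-1−3/8·-7000/589=2036/589
M: M0=0, M1=2036/589, M2=-7000/589, M3=8662/589, M4=-3049/589, M5=0
seg 0: a=-3, c=M0/2=0, d=(M1−M0)/(6·1)=1018/1767, b=Δ0−h0·(2M0+M1)/6=4283/1767
seg 1: a=0, c=M1/2=1018/589, d=(M2−M1)/(6·3)=-502/589, b=Δ1−h1·(2M1+M2)/6=7337/1767
seg 2: a=5, c=M2/2=-3500/589, d=(M3−M2)/(6·1)=7831/1767, b=Δ2−h2·(2M2+M3)/6=-15001/1767
seg 3: a=-5, c=M3/2=4331/589, d=(M4−M3)/(6·2)=-11711/7068, b=Δ3−h3·(2M3+M4)/6=-12508/1767
seg 4: a=-3, c=M4/2=-3049/1178, d=(M5−M4)/(6·2)=3049/7068, b=Δ4−h4·(2M4+M5)/6=4331/1767
t_q=6 → seg 3, τ=1; S=-5+-12508/1767·τ+4331/589·τ²+-11711/7068·τ³=-15037/2356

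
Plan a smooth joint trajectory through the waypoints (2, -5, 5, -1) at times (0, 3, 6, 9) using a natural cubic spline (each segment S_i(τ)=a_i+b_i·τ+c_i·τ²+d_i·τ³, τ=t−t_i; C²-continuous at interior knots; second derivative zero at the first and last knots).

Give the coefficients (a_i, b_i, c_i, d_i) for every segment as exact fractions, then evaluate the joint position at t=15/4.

Δ: Δ0=-7/3, Δ1=10/3, Δ2=-2
row 1: diag=12, rhs=34; c'=1/4, d'=17/6
row 2: denom=12−3·1/4=45/4; d'=(-32−3·17/6)/(45/4)=-18/5
back: M2=-18/5
back: M1=17/6−1/4·-18/5=56/15
M: M0=0, M1=56/15, M2=-18/5, M3=0
seg 0: a=2, c=M0/2=0, d=(M1−M0)/(6·3)=28/135, b=Δ0−h0·(2M0+M1)/6=-21/5
seg 1: a=-5, c=M1/2=28/15, d=(M2−M1)/(6·3)=-11/27, b=Δ1−h1·(2M1+M2)/6=7/5
seg 2: a=5, c=M2/2=-9/5, d=(M3−M2)/(6·3)=1/5, b=Δ2−h2·(2M2+M3)/6=8/5
t_q=15/4 → seg 1, τ=3/4; S=-5+7/5·τ+28/15·τ²+-11/27·τ³=-983/320

  seg 0: a=2 b=-21/5 c=0 d=28/135
  seg 1: a=-5 b=7/5 c=28/15 d=-11/27
  seg 2: a=5 b=8/5 c=-9/5 d=1/5
S(15/4) = -983/320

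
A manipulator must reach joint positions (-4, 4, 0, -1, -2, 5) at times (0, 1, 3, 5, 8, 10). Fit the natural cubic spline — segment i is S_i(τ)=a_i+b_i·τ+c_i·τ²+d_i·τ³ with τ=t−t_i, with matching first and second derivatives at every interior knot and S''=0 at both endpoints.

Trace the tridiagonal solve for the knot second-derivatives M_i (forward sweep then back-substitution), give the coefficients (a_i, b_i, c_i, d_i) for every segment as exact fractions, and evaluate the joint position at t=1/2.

Δ: Δ0=8, Δ1=-2, Δ2=-1/2, Δ3=-1/3, Δ4=7/2
row 1: diag=6, rhs=-60; c'=1/3, d'=-10
row 2: denom=8−2·1/3=22/3; d'=(9−2·-10)/(22/3)=87/22
row 3: denom=10−2·3/11=104/11; d'=(1−2·87/22)/(104/11)=-19/26
row 4: denom=10−3·33/104=941/104; d'=(23−3·-19/26)/(941/104)=2620/941
back: M4=2620/941
back: M3=-19/26−33/104·2620/941=-1519/941
back: M2=87/22−3/11·-1519/941=8271/1882
back: M1=-10−1/3·8271/1882=-21577/1882
M: M0=0, M1=-21577/1882, M2=8271/1882, M3=-1519/941, M4=2620/941, M5=0
seg 0: a=-4, c=M0/2=0, d=(M1−M0)/(6·1)=-21577/11292, b=Δ0−h0·(2M0+M1)/6=111913/11292
seg 1: a=4, c=M1/2=-21577/3764, d=(M2−M1)/(6·2)=3731/2823, b=Δ1−h1·(2M1+M2)/6=23591/5646
seg 2: a=0, c=M2/2=8271/3764, d=(M3−M2)/(6·2)=-11309/22584, b=Δ2−h2·(2M2+M3)/6=-16327/5646
seg 3: a=-1, c=M3/2=-1519/1882, d=(M4−M3)/(6·3)=4139/16938, b=Δ3−h3·(2M3+M4)/6=-314/2823
seg 4: a=-2, c=M4/2=1310/941, d=(M5−M4)/(6·2)=-655/2823, b=Δ4−h4·(2M4+M5)/6=9281/5646
t_q=1/2 → seg 0, τ=1/2; S=-4+111913/11292·τ+0·τ²+-21577/11292·τ³=21577/30112

  seg 0: a=-4 b=111913/11292 c=0 d=-21577/11292
  seg 1: a=4 b=23591/5646 c=-21577/3764 d=3731/2823
  seg 2: a=0 b=-16327/5646 c=8271/3764 d=-11309/22584
  seg 3: a=-1 b=-314/2823 c=-1519/1882 d=4139/16938
  seg 4: a=-2 b=9281/5646 c=1310/941 d=-655/2823
S(1/2) = 21577/30112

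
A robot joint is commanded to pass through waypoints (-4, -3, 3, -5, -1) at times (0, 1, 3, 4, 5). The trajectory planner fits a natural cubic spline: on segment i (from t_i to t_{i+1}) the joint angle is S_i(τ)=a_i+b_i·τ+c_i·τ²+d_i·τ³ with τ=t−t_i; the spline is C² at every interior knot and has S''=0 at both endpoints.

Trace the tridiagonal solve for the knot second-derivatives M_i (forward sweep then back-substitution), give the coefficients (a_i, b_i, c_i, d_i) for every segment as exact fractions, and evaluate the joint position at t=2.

Δ: Δ0=1, Δ1=3, Δ2=-8, Δ3=4
row 1: diag=6, rhs=12; c'=1/3, d'=2
row 2: denom=6−2·1/3=16/3; d'=(-66−2·2)/(16/3)=-105/8
row 3: denom=4−1·3/16=61/16; d'=(72−1·-105/8)/(61/16)=1362/61
back: M3=1362/61
back: M2=-105/8−3/16·1362/61=-1056/61
back: M1=2−1/3·-1056/61=474/61
M: M0=0, M1=474/61, M2=-1056/61, M3=1362/61, M4=0
seg 0: a=-4, c=M0/2=0, d=(M1−M0)/(6·1)=79/61, b=Δ0−h0·(2M0+M1)/6=-18/61
seg 1: a=-3, c=M1/2=237/61, d=(M2−M1)/(6·2)=-255/122, b=Δ1−h1·(2M1+M2)/6=219/61
seg 2: a=3, c=M2/2=-528/61, d=(M3−M2)/(6·1)=403/61, b=Δ2−h2·(2M2+M3)/6=-363/61
seg 3: a=-5, c=M3/2=681/61, d=(M4−M3)/(6·1)=-227/61, b=Δ3−h3·(2M3+M4)/6=-210/61
t_q=2 → seg 1, τ=1; S=-3+219/61·τ+237/61·τ²+-255/122·τ³=291/122

  seg 0: a=-4 b=-18/61 c=0 d=79/61
  seg 1: a=-3 b=219/61 c=237/61 d=-255/122
  seg 2: a=3 b=-363/61 c=-528/61 d=403/61
  seg 3: a=-5 b=-210/61 c=681/61 d=-227/61
S(2) = 291/122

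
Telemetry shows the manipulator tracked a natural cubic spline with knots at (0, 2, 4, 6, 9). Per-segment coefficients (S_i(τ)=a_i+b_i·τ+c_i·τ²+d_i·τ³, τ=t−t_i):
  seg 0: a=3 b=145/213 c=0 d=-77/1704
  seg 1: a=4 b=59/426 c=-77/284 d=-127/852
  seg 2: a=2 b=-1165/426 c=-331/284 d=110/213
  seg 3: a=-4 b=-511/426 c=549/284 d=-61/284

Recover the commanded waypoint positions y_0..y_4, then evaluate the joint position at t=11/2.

y_0 = S_0(0) = a_0 = 3
y_1 = S_1(0) = a_1 = 4
y_2 = S_2(0) = a_2 = 2
y_3 = S_3(0) = a_3 = -4
y_4 = S_3(3) = 4
t_q=11/2 is in segment 2 (τ=3/2); S_2(τ)=-3387/1136

y_0=3 y_1=4 y_2=2 y_3=-4 y_4=4
S(11/2) = -3387/1136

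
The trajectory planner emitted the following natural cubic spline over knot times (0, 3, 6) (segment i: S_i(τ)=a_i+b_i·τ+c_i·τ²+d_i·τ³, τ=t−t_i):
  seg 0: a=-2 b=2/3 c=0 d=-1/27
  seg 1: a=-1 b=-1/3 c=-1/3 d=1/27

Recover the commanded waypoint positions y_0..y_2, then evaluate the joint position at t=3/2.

y_0=-2 y_1=-1 y_2=-4
S(3/2) = -9/8

y_0 = S_0(0) = a_0 = -2
y_1 = S_1(0) = a_1 = -1
y_2 = S_1(3) = -4
t_q=3/2 is in segment 0 (τ=3/2); S_0(τ)=-9/8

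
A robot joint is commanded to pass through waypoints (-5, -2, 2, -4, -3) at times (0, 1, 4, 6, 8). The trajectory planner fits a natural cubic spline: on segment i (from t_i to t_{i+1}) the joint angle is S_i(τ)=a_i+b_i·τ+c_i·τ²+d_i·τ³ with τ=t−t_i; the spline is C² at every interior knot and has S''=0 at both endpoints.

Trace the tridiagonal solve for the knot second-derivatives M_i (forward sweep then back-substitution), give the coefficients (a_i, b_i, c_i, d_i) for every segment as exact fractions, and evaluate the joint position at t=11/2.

  seg 0: a=-5 b=4829/1608 c=0 d=-5/1608
  seg 1: a=-2 b=2407/804 c=-5/536 d=-875/4824
  seg 2: a=2 b=-3151/1608 c=-110/67 d=3607/6432
  seg 3: a=-4 b=-1445/804 c=1847/1072 d=-1847/6432
S(11/2) = -47009/17152

Δ: Δ0=3, Δ1=4/3, Δ2=-3, Δ3=1/2
row 1: diag=8, rhs=-10; c'=3/8, d'=-5/4
row 2: denom=10−3·3/8=71/8; d'=(-26−3·-5/4)/(71/8)=-178/71
row 3: denom=8−2·16/71=536/71; d'=(21−2·-178/71)/(536/71)=1847/536
back: M3=1847/536
back: M2=-178/71−16/71·1847/536=-220/67
back: M1=-5/4−3/8·-220/67=-5/268
M: M0=0, M1=-5/268, M2=-220/67, M3=1847/536, M4=0
seg 0: a=-5, c=M0/2=0, d=(M1−M0)/(6·1)=-5/1608, b=Δ0−h0·(2M0+M1)/6=4829/1608
seg 1: a=-2, c=M1/2=-5/536, d=(M2−M1)/(6·3)=-875/4824, b=Δ1−h1·(2M1+M2)/6=2407/804
seg 2: a=2, c=M2/2=-110/67, d=(M3−M2)/(6·2)=3607/6432, b=Δ2−h2·(2M2+M3)/6=-3151/1608
seg 3: a=-4, c=M3/2=1847/1072, d=(M4−M3)/(6·2)=-1847/6432, b=Δ3−h3·(2M3+M4)/6=-1445/804
t_q=11/2 → seg 2, τ=3/2; S=2+-3151/1608·τ+-110/67·τ²+3607/6432·τ³=-47009/17152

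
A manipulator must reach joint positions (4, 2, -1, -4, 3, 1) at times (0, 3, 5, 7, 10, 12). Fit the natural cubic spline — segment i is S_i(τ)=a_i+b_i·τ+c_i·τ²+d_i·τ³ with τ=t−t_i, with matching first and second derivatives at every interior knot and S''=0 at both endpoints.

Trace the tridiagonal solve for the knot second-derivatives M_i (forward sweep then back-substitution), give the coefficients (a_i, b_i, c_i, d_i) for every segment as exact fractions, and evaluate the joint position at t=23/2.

Δ: Δ0=-2/3, Δ1=-3/2, Δ2=-3/2, Δ3=7/3, Δ4=-1
row 1: diag=10, rhs=-5; c'=1/5, d'=-1/2
row 2: denom=8−2·1/5=38/5; d'=(0−2·-1/2)/(38/5)=5/38
row 3: denom=10−2·5/19=180/19; d'=(23−2·5/38)/(180/19)=12/5
row 4: denom=10−3·19/60=181/20; d'=(-20−3·12/5)/(181/20)=-544/181
back: M4=-544/181
back: M3=12/5−19/60·-544/181=1820/543
back: M2=5/38−5/19·1820/543=-815/1086
back: M1=-1/2−1/5·-815/1086=-190/543
M: M0=0, M1=-190/543, M2=-815/1086, M3=1820/543, M4=-544/181, M5=0
seg 0: a=4, c=M0/2=0, d=(M1−M0)/(6·3)=-95/4887, b=Δ0−h0·(2M0+M1)/6=-89/181
seg 1: a=2, c=M1/2=-95/543, d=(M2−M1)/(6·2)=-145/4344, b=Δ1−h1·(2M1+M2)/6=-184/181
seg 2: a=-1, c=M2/2=-815/2172, d=(M3−M2)/(6·2)=495/1448, b=Δ2−h2·(2M2+M3)/6=-2299/1086
seg 3: a=-4, c=M3/2=910/543, d=(M4−M3)/(6·3)=-1726/4887, b=Δ3−h3·(2M3+M4)/6=263/543
seg 4: a=3, c=M4/2=-272/181, d=(M5−M4)/(6·2)=136/543, b=Δ4−h4·(2M4+M5)/6=545/543
t_q=23/2 → seg 4, τ=3/2; S=3+545/543·τ+-272/181·τ²+136/543·τ³=713/362

  seg 0: a=4 b=-89/181 c=0 d=-95/4887
  seg 1: a=2 b=-184/181 c=-95/543 d=-145/4344
  seg 2: a=-1 b=-2299/1086 c=-815/2172 d=495/1448
  seg 3: a=-4 b=263/543 c=910/543 d=-1726/4887
  seg 4: a=3 b=545/543 c=-272/181 d=136/543
S(23/2) = 713/362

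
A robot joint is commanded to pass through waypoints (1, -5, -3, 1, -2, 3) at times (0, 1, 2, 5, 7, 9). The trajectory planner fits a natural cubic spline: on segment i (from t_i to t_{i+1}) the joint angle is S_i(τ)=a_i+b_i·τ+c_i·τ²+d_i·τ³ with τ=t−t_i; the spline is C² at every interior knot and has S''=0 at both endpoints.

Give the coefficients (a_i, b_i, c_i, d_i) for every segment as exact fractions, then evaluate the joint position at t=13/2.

Δ: Δ0=-6, Δ1=2, Δ2=4/3, Δ3=-3/2, Δ4=5/2
row 1: diag=4, rhs=48; c'=1/4, d'=12
row 2: denom=8−1·1/4=31/4; d'=(-4−1·12)/(31/4)=-64/31
row 3: denom=10−3·12/31=274/31; d'=(-17−3·-64/31)/(274/31)=-335/274
row 4: denom=8−2·31/137=1034/137; d'=(24−2·-335/274)/(1034/137)=3623/1034
back: M4=3623/1034
back: M3=-335/274−31/137·3623/1034=-1042/517
back: M2=-64/31−12/31·-1042/517=-664/517
back: M1=12−1/4·-664/517=6370/517
M: M0=0, M1=6370/517, M2=-664/517, M3=-1042/517, M4=3623/1034, M5=0
seg 0: a=1, c=M0/2=0, d=(M1−M0)/(6·1)=3185/1551, b=Δ0−h0·(2M0+M1)/6=-12491/1551
seg 1: a=-5, c=M1/2=3185/517, d=(M2−M1)/(6·1)=-3517/1551, b=Δ1−h1·(2M1+M2)/6=-2936/1551
seg 2: a=-3, c=M2/2=-332/517, d=(M3−M2)/(6·3)=-21/517, b=Δ2−h2·(2M2+M3)/6=5623/1551
seg 3: a=1, c=M3/2=-521/517, d=(M4−M3)/(6·2)=5707/12408, b=Δ3−h3·(2M3+M4)/6=-2054/1551
seg 4: a=-2, c=M4/2=3623/2068, d=(M5−M4)/(6·2)=-3623/12408, b=Δ4−h4·(2M4+M5)/6=509/3102
t_q=13/2 → seg 3, τ=3/2; S=1+-2054/1551·τ+-521/517·τ²+5707/12408·τ³=-56301/33088

  seg 0: a=1 b=-12491/1551 c=0 d=3185/1551
  seg 1: a=-5 b=-2936/1551 c=3185/517 d=-3517/1551
  seg 2: a=-3 b=5623/1551 c=-332/517 d=-21/517
  seg 3: a=1 b=-2054/1551 c=-521/517 d=5707/12408
  seg 4: a=-2 b=509/3102 c=3623/2068 d=-3623/12408
S(13/2) = -56301/33088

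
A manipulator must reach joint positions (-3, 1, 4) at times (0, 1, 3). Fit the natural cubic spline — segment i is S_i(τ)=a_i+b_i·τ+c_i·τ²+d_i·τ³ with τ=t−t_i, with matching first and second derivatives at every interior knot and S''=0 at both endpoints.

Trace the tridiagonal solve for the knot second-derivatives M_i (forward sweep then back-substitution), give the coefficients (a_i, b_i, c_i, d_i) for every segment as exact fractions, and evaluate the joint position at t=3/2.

  seg 0: a=-3 b=53/12 c=0 d=-5/12
  seg 1: a=1 b=19/6 c=-5/4 d=5/24
S(3/2) = 147/64

Δ: Δ0=4, Δ1=3/2
row 1: diag=6, rhs=-15; c'=1/3, d'=-5/2
back: M1=-5/2
M: M0=0, M1=-5/2, M2=0
seg 0: a=-3, c=M0/2=0, d=(M1−M0)/(6·1)=-5/12, b=Δ0−h0·(2M0+M1)/6=53/12
seg 1: a=1, c=M1/2=-5/4, d=(M2−M1)/(6·2)=5/24, b=Δ1−h1·(2M1+M2)/6=19/6
t_q=3/2 → seg 1, τ=1/2; S=1+19/6·τ+-5/4·τ²+5/24·τ³=147/64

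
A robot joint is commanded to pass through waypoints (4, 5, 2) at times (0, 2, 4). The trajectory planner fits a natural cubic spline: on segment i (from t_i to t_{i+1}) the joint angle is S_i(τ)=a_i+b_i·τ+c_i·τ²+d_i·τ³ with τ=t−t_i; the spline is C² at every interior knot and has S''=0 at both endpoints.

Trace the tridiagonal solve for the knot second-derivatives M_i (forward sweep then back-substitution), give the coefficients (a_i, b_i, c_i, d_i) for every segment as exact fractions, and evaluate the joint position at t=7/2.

  seg 0: a=4 b=1 c=0 d=-1/8
  seg 1: a=5 b=-1/2 c=-3/4 d=1/8
S(7/2) = 191/64

Δ: Δ0=1/2, Δ1=-3/2
row 1: diag=8, rhs=-12; c'=1/4, d'=-3/2
back: M1=-3/2
M: M0=0, M1=-3/2, M2=0
seg 0: a=4, c=M0/2=0, d=(M1−M0)/(6·2)=-1/8, b=Δ0−h0·(2M0+M1)/6=1
seg 1: a=5, c=M1/2=-3/4, d=(M2−M1)/(6·2)=1/8, b=Δ1−h1·(2M1+M2)/6=-1/2
t_q=7/2 → seg 1, τ=3/2; S=5+-1/2·τ+-3/4·τ²+1/8·τ³=191/64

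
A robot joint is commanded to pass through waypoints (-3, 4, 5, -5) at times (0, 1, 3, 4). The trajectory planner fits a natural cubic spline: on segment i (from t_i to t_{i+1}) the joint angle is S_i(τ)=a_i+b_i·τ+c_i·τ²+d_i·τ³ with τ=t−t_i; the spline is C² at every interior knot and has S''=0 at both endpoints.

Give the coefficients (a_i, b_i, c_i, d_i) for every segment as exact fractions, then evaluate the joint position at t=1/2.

Δ: Δ0=7, Δ1=1/2, Δ2=-10
row 1: diag=6, rhs=-39; c'=1/3, d'=-13/2
row 2: denom=6−2·1/3=16/3; d'=(-63−2·-13/2)/(16/3)=-75/8
back: M2=-75/8
back: M1=-13/2−1/3·-75/8=-27/8
M: M0=0, M1=-27/8, M2=-75/8, M3=0
seg 0: a=-3, c=M0/2=0, d=(M1−M0)/(6·1)=-9/16, b=Δ0−h0·(2M0+M1)/6=121/16
seg 1: a=4, c=M1/2=-27/16, d=(M2−M1)/(6·2)=-1/2, b=Δ1−h1·(2M1+M2)/6=47/8
seg 2: a=5, c=M2/2=-75/16, d=(M3−M2)/(6·1)=25/16, b=Δ2−h2·(2M2+M3)/6=-55/8
t_q=1/2 → seg 0, τ=1/2; S=-3+121/16·τ+0·τ²+-9/16·τ³=91/128

  seg 0: a=-3 b=121/16 c=0 d=-9/16
  seg 1: a=4 b=47/8 c=-27/16 d=-1/2
  seg 2: a=5 b=-55/8 c=-75/16 d=25/16
S(1/2) = 91/128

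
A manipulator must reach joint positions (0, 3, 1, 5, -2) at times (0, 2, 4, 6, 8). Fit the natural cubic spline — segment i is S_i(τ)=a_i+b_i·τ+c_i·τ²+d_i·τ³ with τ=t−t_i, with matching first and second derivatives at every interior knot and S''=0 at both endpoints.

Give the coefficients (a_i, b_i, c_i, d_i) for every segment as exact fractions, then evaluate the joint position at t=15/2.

Δ: Δ0=3/2, Δ1=-1, Δ2=2, Δ3=-7/2
row 1: diag=8, rhs=-15; c'=1/4, d'=-15/8
row 2: denom=8−2·1/4=15/2; d'=(18−2·-15/8)/(15/2)=29/10
row 3: denom=8−2·4/15=112/15; d'=(-33−2·29/10)/(112/15)=-291/56
back: M3=-291/56
back: M2=29/10−4/15·-291/56=30/7
back: M1=-15/8−1/4·30/7=-165/56
M: M0=0, M1=-165/56, M2=30/7, M3=-291/56, M4=0
seg 0: a=0, c=M0/2=0, d=(M1−M0)/(6·2)=-55/224, b=Δ0−h0·(2M0+M1)/6=139/56
seg 1: a=3, c=M1/2=-165/112, d=(M2−M1)/(6·2)=135/224, b=Δ1−h1·(2M1+M2)/6=-13/28
seg 2: a=1, c=M2/2=15/7, d=(M3−M2)/(6·2)=-177/224, b=Δ2−h2·(2M2+M3)/6=7/8
seg 3: a=5, c=M3/2=-291/112, d=(M4−M3)/(6·2)=97/224, b=Δ3−h3·(2M3+M4)/6=-1/28
t_q=15/2 → seg 3, τ=3/2; S=5+-1/28·τ+-291/112·τ²+97/224·τ³=1007/1792

  seg 0: a=0 b=139/56 c=0 d=-55/224
  seg 1: a=3 b=-13/28 c=-165/112 d=135/224
  seg 2: a=1 b=7/8 c=15/7 d=-177/224
  seg 3: a=5 b=-1/28 c=-291/112 d=97/224
S(15/2) = 1007/1792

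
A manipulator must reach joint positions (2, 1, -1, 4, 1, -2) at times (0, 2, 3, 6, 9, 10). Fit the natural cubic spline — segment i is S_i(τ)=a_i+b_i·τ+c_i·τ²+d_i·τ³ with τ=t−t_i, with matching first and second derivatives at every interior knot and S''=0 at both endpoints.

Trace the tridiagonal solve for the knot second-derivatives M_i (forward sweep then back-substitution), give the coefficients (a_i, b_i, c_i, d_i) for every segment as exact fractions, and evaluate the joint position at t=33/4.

  seg 0: a=2 b=1547/7314 c=0 d=-1301/7314
  seg 1: a=1 b=-14065/7314 c=-1301/1219 d=7243/7314
  seg 2: a=-1 b=-3974/3657 c=4641/2438 d=-21631/65826
  seg 3: a=4 b=10697/7314 c=-3854/3657 d=5113/65826
  seg 4: a=1 b=-10106/3657 c=-865/2438 d=865/7314
S(33/4) = 443171/156032

Δ: Δ0=-1/2, Δ1=-2, Δ2=5/3, Δ3=-1, Δ4=-3
row 1: diag=6, rhs=-9; c'=1/6, d'=-3/2
row 2: denom=8−1·1/6=47/6; d'=(22−1·-3/2)/(47/6)=3
row 3: denom=12−3·18/47=510/47; d'=(-16−3·3)/(510/47)=-235/102
row 4: denom=8−3·47/170=1219/170; d'=(-12−3·-235/102)/(1219/170)=-865/1219
back: M4=-865/1219
back: M3=-235/102−47/170·-865/1219=-7708/3657
back: M2=3−18/47·-7708/3657=4641/1219
back: M1=-3/2−1/6·4641/1219=-2602/1219
M: M0=0, M1=-2602/1219, M2=4641/1219, M3=-7708/3657, M4=-865/1219, M5=0
seg 0: a=2, c=M0/2=0, d=(M1−M0)/(6·2)=-1301/7314, b=Δ0−h0·(2M0+M1)/6=1547/7314
seg 1: a=1, c=M1/2=-1301/1219, d=(M2−M1)/(6·1)=7243/7314, b=Δ1−h1·(2M1+M2)/6=-14065/7314
seg 2: a=-1, c=M2/2=4641/2438, d=(M3−M2)/(6·3)=-21631/65826, b=Δ2−h2·(2M2+M3)/6=-3974/3657
seg 3: a=4, c=M3/2=-3854/3657, d=(M4−M3)/(6·3)=5113/65826, b=Δ3−h3·(2M3+M4)/6=10697/7314
seg 4: a=1, c=M4/2=-865/2438, d=(M5−M4)/(6·1)=865/7314, b=Δ4−h4·(2M4+M5)/6=-10106/3657
t_q=33/4 → seg 3, τ=9/4; S=4+10697/7314·τ+-3854/3657·τ²+5113/65826·τ³=443171/156032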